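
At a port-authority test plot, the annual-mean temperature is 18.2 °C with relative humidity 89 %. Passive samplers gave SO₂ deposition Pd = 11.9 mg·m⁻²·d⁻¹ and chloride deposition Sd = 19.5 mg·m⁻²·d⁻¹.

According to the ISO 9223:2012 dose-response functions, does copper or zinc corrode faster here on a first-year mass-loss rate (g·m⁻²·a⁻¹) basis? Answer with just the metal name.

copper: f(T) = -0.080·(T−10) [T>10 °C] = -0.6560
  SO₂ term: 0.0053·11.9^0.26·exp(0.059·89-0.6560) = 0.9989
  Cl⁻ term: 0.01025·19.5^0.27·exp(0.036·89+0.049·18.2) = 1.373
  r_corr = 0.9989 + 1.373 = 2.372 μm/a
  mass loss = 2.372 μm/a × 8.96 g/cm³ = 21.26 g·m⁻²·a⁻¹
zinc: T>10 °C ⇒ hinge -0.071·(18.2−10) = -0.5822
  SO₂ term: 0.0129·11.9^0.44·exp(0.046·89-0.5822) = 1.285
  Cl⁻ term: 0.0175·19.5^0.57·exp(0.008·89+0.085·18.2) = 0.9108
  r_corr = 1.285 + 0.9108 = 2.196 μm/a
  mass loss = 2.196 μm/a × 7.14 g/cm³ = 15.68 g·m⁻²·a⁻¹
Ordering by g·m⁻²·a⁻¹: copper (21.3) > zinc (15.7)

copper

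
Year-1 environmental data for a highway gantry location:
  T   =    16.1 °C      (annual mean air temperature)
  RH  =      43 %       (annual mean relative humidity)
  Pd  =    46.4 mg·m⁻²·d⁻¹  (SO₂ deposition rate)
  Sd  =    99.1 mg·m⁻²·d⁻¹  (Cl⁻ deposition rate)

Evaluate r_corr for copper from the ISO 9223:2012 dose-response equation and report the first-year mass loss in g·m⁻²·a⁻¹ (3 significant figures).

copper: f(T) = -0.080·(T−10) [T>10 °C] = -0.4880
  SO₂ term: 0.0053·46.4^0.26·exp(0.059·43-0.4880) = 0.1115
  Sd branch = 0.01025·Sd^0.27·e^(0.036·RH+0.049·T) = 0.3669 μm/a
  r_corr = 0.1115 + 0.3669 = 0.4785 μm/a
Convert to mass loss: 0.4785 μm/a × 8.96 g/cm³ = 4.287 g·m⁻²·a⁻¹

r_corr = 4.29 g·m⁻²·a⁻¹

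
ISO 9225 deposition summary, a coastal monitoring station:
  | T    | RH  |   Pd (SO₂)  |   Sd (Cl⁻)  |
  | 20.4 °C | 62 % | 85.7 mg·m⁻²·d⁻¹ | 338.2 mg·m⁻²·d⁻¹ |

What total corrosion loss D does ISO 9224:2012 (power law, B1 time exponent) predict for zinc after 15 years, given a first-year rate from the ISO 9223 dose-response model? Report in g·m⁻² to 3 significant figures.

D(15) = 339 g·m⁻²

zinc: T>10 °C ⇒ hinge -0.071·(20.4−10) = -0.7384
  SO₂ term: 0.0129·85.7^0.44·exp(0.046·62-0.7384) = 0.7569
  Sd branch = 0.0175·Sd^0.57·e^(0.008·RH+0.085·T) = 4.499 μm/a
  sum: 0.7569 + 4.499 → r_corr = 5.256 μm/a
Long-term exponent b (ISO 9224 Table 2, B1) = 0.813
  D(15) = 5.256 × 15^0.813 = 5.256 × 9.04 = 47.52 μm
  Mass loss = 47.52 μm × 7.14 g/cm³ = 339.3 g·m⁻²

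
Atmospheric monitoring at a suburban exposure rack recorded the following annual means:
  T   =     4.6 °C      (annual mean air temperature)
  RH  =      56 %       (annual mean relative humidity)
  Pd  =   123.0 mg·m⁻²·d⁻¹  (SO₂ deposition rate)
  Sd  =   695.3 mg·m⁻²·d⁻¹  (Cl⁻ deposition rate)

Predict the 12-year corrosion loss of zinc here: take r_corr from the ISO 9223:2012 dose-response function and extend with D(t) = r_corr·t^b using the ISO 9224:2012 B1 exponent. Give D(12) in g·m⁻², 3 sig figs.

zinc: f(T) = +0.038·(T−10) [T≤10 °C] = -0.2052
  SO₂ term: 0.0129·123.0^0.44·exp(0.046·56-0.2052) = 1.148
  Cl⁻ term: 0.0175·695.3^0.57·exp(0.008·56+0.085·4.6) = 1.688
  sum: 1.148 + 1.688 → r_corr = 2.836 μm/a
ISO 9224: D(t) = r_corr · t^b with b = 0.813 (zinc, B1)
  D(12) = 2.836 × 12^0.813 = 2.836 × 7.54 = 21.38 μm
  Mass loss = 21.38 μm × 7.14 g/cm³ = 152.7 g·m⁻²

D(12) = 153 g·m⁻²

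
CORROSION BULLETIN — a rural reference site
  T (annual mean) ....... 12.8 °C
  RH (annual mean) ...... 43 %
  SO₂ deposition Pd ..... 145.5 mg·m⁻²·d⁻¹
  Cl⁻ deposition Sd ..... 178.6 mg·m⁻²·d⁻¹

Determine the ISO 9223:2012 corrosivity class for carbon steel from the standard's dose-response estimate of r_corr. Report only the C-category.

C4

carbon steel: T>10 °C ⇒ hinge -0.054·(12.8−10) = -0.1512
  sulphur-dioxide contribution → 47.92 μm/a
  chloride contribution → 17.51 μm/a
  total first-year rate 65.43 μm/a
65.4 μm/a falls in (50, 80] for carbon steel → category C4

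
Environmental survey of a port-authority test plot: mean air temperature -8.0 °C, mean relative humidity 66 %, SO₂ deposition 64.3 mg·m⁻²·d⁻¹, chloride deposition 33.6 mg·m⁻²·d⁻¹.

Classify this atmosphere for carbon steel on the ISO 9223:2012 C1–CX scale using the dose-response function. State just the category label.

C2

carbon steel: temperature factor f = +0.150·(-18.0) = -2.7000
  SO₂ term: 1.77·64.3^0.52·exp(0.02·66-2.7000) = 3.881
  Cl⁻ term: 0.102·33.6^0.62·exp(0.033·66+0.04·-8.0) = 5.779
  r_corr = 3.881 + 5.779 = 9.66 μm/a
9.66 μm/a falls in (1.3, 25] for carbon steel → category C2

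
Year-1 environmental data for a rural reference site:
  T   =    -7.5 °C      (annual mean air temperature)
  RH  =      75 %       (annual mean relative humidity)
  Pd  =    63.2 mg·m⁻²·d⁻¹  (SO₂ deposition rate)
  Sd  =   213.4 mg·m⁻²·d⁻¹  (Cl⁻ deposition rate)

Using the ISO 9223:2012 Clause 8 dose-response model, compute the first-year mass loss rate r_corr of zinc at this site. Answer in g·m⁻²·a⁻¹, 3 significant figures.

r_corr = 11.8 g·m⁻²·a⁻¹

zinc: T≤10 °C ⇒ hinge +0.038·(-7.5−10) = -0.6650
  Pd branch = 0.0129·Pd^0.44·e^(0.046·RH+f) = 1.295 μm/a
  Cl⁻ term: 0.0175·213.4^0.57·exp(0.008·75+0.085·-7.5) = 0.3584
  sum: 1.295 + 0.3584 → r_corr = 1.654 μm/a
Convert to mass loss: 1.654 μm/a × 7.14 g/cm³ = 11.81 g·m⁻²·a⁻¹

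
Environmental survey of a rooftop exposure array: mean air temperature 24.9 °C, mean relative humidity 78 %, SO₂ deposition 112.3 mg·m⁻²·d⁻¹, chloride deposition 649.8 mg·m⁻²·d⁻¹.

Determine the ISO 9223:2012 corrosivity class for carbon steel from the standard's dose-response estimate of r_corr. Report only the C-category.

CX

carbon steel: f(T) = -0.054·(T−10) [T>10 °C] = -0.8046
  Pd branch = 1.77·Pd^0.52·e^(0.02·RH+f) = 43.88 μm/a
  Sd branch = 0.102·Sd^0.62·e^(0.033·RH+0.04·T) = 200.9 μm/a
  sum: 43.88 + 200.9 → r_corr = 244.8 μm/a
Category bounds: 200…700 μm/a bracket r_corr ⇒ CX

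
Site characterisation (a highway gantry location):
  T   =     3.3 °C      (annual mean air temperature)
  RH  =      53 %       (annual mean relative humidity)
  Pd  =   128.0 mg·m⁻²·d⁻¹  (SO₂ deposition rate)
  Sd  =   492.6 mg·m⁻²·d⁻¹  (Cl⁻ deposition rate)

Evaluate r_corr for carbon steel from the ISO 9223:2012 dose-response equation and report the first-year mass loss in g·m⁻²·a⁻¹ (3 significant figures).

carbon steel: T≤10 °C ⇒ hinge +0.150·(3.3−10) = -1.0050
  Pd branch = 1.77·Pd^0.52·e^(0.02·RH+f) = 23.31 μm/a
  Sd branch = 0.102·Sd^0.62·e^(0.033·RH+0.04·T) = 31.25 μm/a
  r_corr = 23.31 + 31.25 = 54.56 μm/a
Convert to mass loss: 54.56 μm/a × 7.85 g/cm³ = 428.3 g·m⁻²·a⁻¹

r_corr = 428 g·m⁻²·a⁻¹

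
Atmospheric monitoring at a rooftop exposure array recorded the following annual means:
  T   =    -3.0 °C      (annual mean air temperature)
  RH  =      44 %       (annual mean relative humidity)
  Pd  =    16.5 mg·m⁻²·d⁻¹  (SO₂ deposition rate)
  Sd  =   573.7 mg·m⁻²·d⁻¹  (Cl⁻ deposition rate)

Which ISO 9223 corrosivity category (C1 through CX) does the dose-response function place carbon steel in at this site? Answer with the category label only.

C2

carbon steel: temperature factor f = +0.150·(-13.0) = -1.9500
  Pd branch = 1.77·Pd^0.52·e^(0.02·RH+f) = 2.608 μm/a
  Sd branch = 0.102·Sd^0.62·e^(0.033·RH+0.04·T) = 19.84 μm/a
  sum: 2.608 + 19.84 → r_corr = 22.44 μm/a
22.4 μm/a falls in (1.3, 25] for carbon steel → category C2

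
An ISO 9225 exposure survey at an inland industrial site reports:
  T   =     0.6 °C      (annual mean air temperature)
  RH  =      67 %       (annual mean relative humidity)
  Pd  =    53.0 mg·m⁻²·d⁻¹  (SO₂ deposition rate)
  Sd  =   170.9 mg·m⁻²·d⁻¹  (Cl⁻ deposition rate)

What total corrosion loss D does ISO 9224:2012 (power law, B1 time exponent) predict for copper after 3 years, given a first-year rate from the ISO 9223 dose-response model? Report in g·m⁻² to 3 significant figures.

copper: f(T) = +0.126·(T−10) [T≤10 °C] = -1.1844
  sulphur-dioxide contribution → 0.2371 μm/a
  chloride contribution → 0.4719 μm/a
  ⇒ r_corr(copper) = 0.709 μm/a
ISO 9224: D(t) = r_corr · t^b with b = 0.667 (copper, B1)
  D(3) = 0.709 × 3^0.667 = 0.709 × 2.081 = 1.475 μm
  Mass loss = 1.475 μm × 8.96 g/cm³ = 13.22 g·m⁻²

D(3) = 13.2 g·m⁻²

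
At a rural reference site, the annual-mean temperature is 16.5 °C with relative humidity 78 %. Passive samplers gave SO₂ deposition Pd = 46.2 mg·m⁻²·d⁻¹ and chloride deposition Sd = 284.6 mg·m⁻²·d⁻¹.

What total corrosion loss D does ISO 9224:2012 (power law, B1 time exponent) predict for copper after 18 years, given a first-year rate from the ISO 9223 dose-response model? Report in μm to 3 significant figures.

D(18) = 17.9 μm

copper: T>10 °C ⇒ hinge -0.080·(16.5−10) = -0.5200
  SO₂ term: 0.0053·46.2^0.26·exp(0.059·78-0.5200) = 0.8509
  Cl⁻ term: 0.01025·284.6^0.27·exp(0.036·78+0.049·16.5) = 1.754
  r_corr = 0.8509 + 1.754 = 2.605 μm/a
Long-term exponent b (ISO 9224 Table 2, B1) = 0.667
  D(18) = 2.605 × 18^0.667 = 2.605 × 6.875 = 17.91 μm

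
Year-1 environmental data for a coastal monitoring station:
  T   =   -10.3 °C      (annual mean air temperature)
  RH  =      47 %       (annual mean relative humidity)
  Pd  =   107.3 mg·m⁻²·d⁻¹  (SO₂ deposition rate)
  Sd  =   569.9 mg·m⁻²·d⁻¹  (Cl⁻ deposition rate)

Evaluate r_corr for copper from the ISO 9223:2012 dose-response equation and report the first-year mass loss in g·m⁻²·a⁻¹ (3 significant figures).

r_corr = 1.87 g·m⁻²·a⁻¹

copper: T≤10 °C ⇒ hinge +0.126·(-10.3−10) = -2.5578
  Pd branch = 0.0053·Pd^0.26·e^(0.059·RH+f) = 0.02217 μm/a
  Sd branch = 0.01025·Sd^0.27·e^(0.036·RH+0.049·T) = 0.1864 μm/a
  r_corr = 0.02217 + 0.1864 = 0.2086 μm/a
Convert to mass loss: 0.2086 μm/a × 8.96 g/cm³ = 1.869 g·m⁻²·a⁻¹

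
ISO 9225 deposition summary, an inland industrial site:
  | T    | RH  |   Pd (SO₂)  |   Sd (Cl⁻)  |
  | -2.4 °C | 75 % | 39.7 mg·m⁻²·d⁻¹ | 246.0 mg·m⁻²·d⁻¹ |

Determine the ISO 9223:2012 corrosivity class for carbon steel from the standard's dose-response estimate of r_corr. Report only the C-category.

C3

carbon steel: T≤10 °C ⇒ hinge +0.150·(-2.4−10) = -1.8600
  Pd branch = 1.77·Pd^0.52·e^(0.02·RH+f) = 8.375 μm/a
  Sd branch = 0.102·Sd^0.62·e^(0.033·RH+0.04·T) = 33.43 μm/a
  r_corr = 8.375 + 33.43 = 41.81 μm/a
ISO 9223 Table 2 (carbon steel): 25 < 41.8 ≤ 50 μm/a ⇒ C3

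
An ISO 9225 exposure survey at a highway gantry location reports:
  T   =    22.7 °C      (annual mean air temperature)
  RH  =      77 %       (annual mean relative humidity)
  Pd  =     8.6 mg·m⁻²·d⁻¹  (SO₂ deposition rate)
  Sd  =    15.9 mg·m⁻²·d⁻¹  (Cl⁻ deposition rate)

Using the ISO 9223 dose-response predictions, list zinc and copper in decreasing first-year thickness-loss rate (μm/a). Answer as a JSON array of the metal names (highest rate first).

["zinc", "copper"]

zinc: T>10 °C ⇒ hinge -0.071·(22.7−10) = -0.9017
  Pd branch = 0.0129·Pd^0.44·e^(0.046·RH+f) = 0.4661 μm/a
  Sd branch = 0.0175·Sd^0.57·e^(0.008·RH+0.085·T) = 1.08 μm/a
  r_corr = 0.4661 + 1.08 = 1.546 μm/a
copper: f(T) = -0.080·(T−10) [T>10 °C] = -1.0160
  SO₂ term: 0.0053·8.6^0.26·exp(0.059·77-1.0160) = 0.3155
  Sd branch = 0.01025·Sd^0.27·e^(0.036·RH+0.049·T) = 1.052 μm/a
  sum: 0.3155 + 1.052 → r_corr = 1.368 μm/a
Ordering by μm/a: zinc (1.55) > copper (1.37)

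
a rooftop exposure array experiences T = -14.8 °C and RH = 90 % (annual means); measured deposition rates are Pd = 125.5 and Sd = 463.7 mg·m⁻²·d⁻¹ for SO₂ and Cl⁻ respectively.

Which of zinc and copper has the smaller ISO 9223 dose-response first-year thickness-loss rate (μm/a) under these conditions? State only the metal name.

copper

zinc: T≤10 °C ⇒ hinge +0.038·(-14.8−10) = -0.9424
  sulphur-dioxide contribution → 2.647 μm/a
  chloride contribution → 0.3382 μm/a
  total first-year rate 2.985 μm/a
copper: f(T) = +0.126·(T−10) [T≤10 °C] = -3.1248
  sulphur-dioxide contribution → 0.1656 μm/a
  chloride contribution → 0.6649 μm/a
  total first-year rate 0.8305 μm/a
Ordering by μm/a: zinc (2.98) > copper (0.83)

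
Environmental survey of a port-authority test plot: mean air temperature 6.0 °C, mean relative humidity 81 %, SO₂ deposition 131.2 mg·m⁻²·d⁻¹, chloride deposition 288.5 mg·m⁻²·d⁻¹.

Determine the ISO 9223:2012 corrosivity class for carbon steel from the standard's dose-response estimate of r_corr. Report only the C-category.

C5

carbon steel: temperature factor f = +0.150·(-4.0) = -0.6000
  sulphur-dioxide contribution → 61.98 μm/a
  chloride contribution → 62.95 μm/a
  total first-year rate 124.9 μm/a
125 μm/a falls in (80, 200] for carbon steel → category C5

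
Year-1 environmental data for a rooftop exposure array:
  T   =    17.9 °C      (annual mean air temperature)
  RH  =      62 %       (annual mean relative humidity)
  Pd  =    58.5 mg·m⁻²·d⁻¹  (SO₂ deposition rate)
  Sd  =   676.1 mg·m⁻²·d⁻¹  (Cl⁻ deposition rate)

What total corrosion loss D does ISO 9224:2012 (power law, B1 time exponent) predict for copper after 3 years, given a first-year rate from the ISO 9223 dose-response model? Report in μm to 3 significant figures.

copper: f(T) = -0.080·(T−10) [T>10 °C] = -0.6320
  sulphur-dioxide contribution → 0.3147 μm/a
  chloride contribution → 1.334 μm/a
  ⇒ r_corr(copper) = 1.649 μm/a
Long-term exponent b (ISO 9224 Table 2, B1) = 0.667
  D(3) = 1.649 × 3^0.667 = 1.649 × 2.081 = 3.43 μm

D(3) = 3.43 μm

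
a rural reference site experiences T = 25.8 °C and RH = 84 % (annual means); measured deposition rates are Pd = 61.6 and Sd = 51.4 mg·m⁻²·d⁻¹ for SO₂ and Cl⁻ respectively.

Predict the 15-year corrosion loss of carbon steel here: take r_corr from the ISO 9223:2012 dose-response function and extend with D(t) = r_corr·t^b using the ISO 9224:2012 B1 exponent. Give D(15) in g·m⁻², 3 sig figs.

D(15) = 2.82e+03 g·m⁻²

carbon steel: temperature factor f = -0.054·(15.8) = -0.8532
  sulphur-dioxide contribution → 34.48 μm/a
  chloride contribution → 52.66 μm/a
  total first-year rate 87.14 μm/a
Long-term exponent b (ISO 9224 Table 2, B1) = 0.523
  D(15) = 87.14 × 15^0.523 = 87.14 × 4.122 = 359.2 μm
  Mass loss = 359.2 μm × 7.85 g/cm³ = 2820 g·m⁻²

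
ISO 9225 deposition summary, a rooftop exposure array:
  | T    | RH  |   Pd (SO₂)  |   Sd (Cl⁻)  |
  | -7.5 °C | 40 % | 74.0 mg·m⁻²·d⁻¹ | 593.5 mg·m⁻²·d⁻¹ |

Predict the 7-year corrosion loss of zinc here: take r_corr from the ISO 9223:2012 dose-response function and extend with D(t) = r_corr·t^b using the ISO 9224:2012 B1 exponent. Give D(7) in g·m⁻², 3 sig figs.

zinc: T≤10 °C ⇒ hinge +0.038·(-7.5−10) = -0.6650
  sulphur-dioxide contribution → 0.2776 μm/a
  chloride contribution → 0.4853 μm/a
  total first-year rate 0.7628 μm/a
ISO 9224: D(t) = r_corr · t^b with b = 0.813 (zinc, B1)
  D(7) = 0.7628 × 7^0.813 = 0.7628 × 4.865 = 3.711 μm
  Mass loss = 3.711 μm × 7.14 g/cm³ = 26.5 g·m⁻²

D(7) = 26.5 g·m⁻²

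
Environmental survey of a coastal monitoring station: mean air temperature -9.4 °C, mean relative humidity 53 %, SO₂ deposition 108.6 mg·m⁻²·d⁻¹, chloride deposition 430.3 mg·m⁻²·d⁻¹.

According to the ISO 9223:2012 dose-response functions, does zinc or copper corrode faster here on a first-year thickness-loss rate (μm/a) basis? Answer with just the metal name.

zinc: f(T) = +0.038·(T−10) [T≤10 °C] = -0.7372
  SO₂ term: 0.0129·108.6^0.44·exp(0.046·53-0.7372) = 0.5559
  Sd branch = 0.0175·Sd^0.57·e^(0.008·RH+0.085·T) = 0.3814 μm/a
  sum: 0.5559 + 0.3814 → r_corr = 0.9373 μm/a
copper: temperature factor f = +0.126·(-19.4) = -2.4444
  Pd branch = 0.0053·Pd^0.26·e^(0.059·RH+f) = 0.03548 μm/a
  Sd branch = 0.01025·Sd^0.27·e^(0.036·RH+0.049·T) = 0.2241 μm/a
  sum: 0.03548 + 0.2241 → r_corr = 0.2596 μm/a
Ordering by μm/a: zinc (0.937) > copper (0.26)

zinc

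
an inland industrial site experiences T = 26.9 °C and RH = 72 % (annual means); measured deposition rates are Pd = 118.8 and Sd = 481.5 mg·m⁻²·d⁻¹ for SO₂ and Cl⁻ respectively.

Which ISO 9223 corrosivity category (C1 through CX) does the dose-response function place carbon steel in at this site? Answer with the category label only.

C5

carbon steel: temperature factor f = -0.054·(16.9) = -0.9126
  sulphur-dioxide contribution → 35.97 μm/a
  chloride contribution → 148.2 μm/a
  total first-year rate 184.2 μm/a
ISO 9223 Table 2 (carbon steel): 80 < 184 ≤ 200 μm/a ⇒ C5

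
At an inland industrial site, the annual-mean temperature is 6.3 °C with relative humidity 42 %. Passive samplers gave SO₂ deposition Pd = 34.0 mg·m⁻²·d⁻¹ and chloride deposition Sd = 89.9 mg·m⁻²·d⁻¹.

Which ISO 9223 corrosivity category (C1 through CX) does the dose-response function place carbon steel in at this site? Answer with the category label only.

carbon steel: T≤10 °C ⇒ hinge +0.150·(6.3−10) = -0.5550
  sulphur-dioxide contribution → 14.73 μm/a
  chloride contribution → 8.537 μm/a
  ⇒ r_corr(carbon steel) = 23.26 μm/a
23.3 μm/a falls in (1.3, 25] for carbon steel → category C2

C2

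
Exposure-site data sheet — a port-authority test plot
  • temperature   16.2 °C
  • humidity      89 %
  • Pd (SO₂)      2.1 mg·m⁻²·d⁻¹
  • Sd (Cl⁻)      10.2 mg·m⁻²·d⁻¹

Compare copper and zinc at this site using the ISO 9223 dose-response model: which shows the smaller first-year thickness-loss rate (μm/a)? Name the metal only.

copper: T>10 °C ⇒ hinge -0.080·(16.2−10) = -0.4960
  Pd branch = 0.0053·Pd^0.26·e^(0.059·RH+f) = 0.7467 μm/a
  Sd branch = 0.01025·Sd^0.27·e^(0.036·RH+0.049·T) = 1.045 μm/a
  r_corr = 0.7467 + 1.045 = 1.792 μm/a
zinc: temperature factor f = -0.071·(6.2) = -0.4402
  SO₂ term: 0.0129·2.1^0.44·exp(0.046·89-0.4402) = 0.6905
  Sd branch = 0.0175·Sd^0.57·e^(0.008·RH+0.085·T) = 0.5311 μm/a
  r_corr = 0.6905 + 0.5311 = 1.222 μm/a
Ordering by μm/a: copper (1.79) > zinc (1.22)

zinc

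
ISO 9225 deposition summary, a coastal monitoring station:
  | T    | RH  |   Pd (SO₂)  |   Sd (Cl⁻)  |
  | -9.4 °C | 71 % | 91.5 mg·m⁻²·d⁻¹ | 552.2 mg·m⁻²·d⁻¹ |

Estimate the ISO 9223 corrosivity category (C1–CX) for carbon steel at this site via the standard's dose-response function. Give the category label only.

C3

carbon steel: temperature factor f = +0.150·(-19.4) = -2.9100
  SO₂ term: 1.77·91.5^0.52·exp(0.02·71-2.9100) = 4.177
  Sd branch = 0.102·Sd^0.62·e^(0.033·RH+0.04·T) = 36.56 μm/a
  r_corr = 4.177 + 36.56 = 40.73 μm/a
ISO 9223 Table 2 (carbon steel): 25 < 40.7 ≤ 50 μm/a ⇒ C3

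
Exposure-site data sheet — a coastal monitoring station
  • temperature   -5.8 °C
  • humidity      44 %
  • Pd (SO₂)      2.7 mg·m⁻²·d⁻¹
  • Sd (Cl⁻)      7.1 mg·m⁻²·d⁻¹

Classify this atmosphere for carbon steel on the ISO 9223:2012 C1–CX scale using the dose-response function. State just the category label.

C2

carbon steel: T≤10 °C ⇒ hinge +0.150·(-5.8−10) = -2.3700
  sulphur-dioxide contribution → 0.6686 μm/a
  chloride contribution → 1.165 μm/a
  ⇒ r_corr(carbon steel) = 1.833 μm/a
Category bounds: 1.3…25 μm/a bracket r_corr ⇒ C2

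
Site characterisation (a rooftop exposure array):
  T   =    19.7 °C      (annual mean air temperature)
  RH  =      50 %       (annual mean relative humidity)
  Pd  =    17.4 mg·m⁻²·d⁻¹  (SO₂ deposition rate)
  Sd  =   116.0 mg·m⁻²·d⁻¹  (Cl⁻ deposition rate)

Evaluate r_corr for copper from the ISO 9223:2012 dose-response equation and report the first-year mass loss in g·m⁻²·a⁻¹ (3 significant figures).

copper: T>10 °C ⇒ hinge -0.080·(19.7−10) = -0.7760
  sulphur-dioxide contribution → 0.09794 μm/a
  chloride contribution → 0.5876 μm/a
  total first-year rate 0.6855 μm/a
Convert to mass loss: 0.6855 μm/a × 8.96 g/cm³ = 6.142 g·m⁻²·a⁻¹

r_corr = 6.14 g·m⁻²·a⁻¹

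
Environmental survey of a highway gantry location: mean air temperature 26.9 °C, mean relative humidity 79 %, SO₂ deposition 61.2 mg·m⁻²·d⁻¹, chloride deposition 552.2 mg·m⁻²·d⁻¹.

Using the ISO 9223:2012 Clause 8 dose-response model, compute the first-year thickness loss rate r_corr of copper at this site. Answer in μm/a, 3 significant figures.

r_corr = 4.04 μm/a

copper: f(T) = -0.080·(T−10) [T>10 °C] = -1.3520
  Pd branch = 0.0053·Pd^0.26·e^(0.059·RH+f) = 0.4226 μm/a
  Sd branch = 0.01025·Sd^0.27·e^(0.036·RH+0.049·T) = 3.62 μm/a
  sum: 0.4226 + 3.62 → r_corr = 4.042 μm/a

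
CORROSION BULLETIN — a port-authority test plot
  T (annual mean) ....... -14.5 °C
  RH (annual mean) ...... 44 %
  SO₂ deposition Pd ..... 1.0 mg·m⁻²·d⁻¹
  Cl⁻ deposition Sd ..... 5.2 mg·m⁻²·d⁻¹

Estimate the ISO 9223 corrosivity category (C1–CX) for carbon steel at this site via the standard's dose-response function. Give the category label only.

carbon steel: f(T) = +0.150·(T−10) [T≤10 °C] = -3.6750
  Pd branch = 1.77·Pd^0.52·e^(0.02·RH+f) = 0.1082 μm/a
  Cl⁻ term: 0.102·5.2^0.62·exp(0.033·44+0.04·-14.5) = 0.678
  sum: 0.1082 + 0.678 → r_corr = 0.7862 μm/a
ISO 9223 Table 2 (carbon steel): 0 < 0.786 ≤ 1.3 μm/a ⇒ C1

C1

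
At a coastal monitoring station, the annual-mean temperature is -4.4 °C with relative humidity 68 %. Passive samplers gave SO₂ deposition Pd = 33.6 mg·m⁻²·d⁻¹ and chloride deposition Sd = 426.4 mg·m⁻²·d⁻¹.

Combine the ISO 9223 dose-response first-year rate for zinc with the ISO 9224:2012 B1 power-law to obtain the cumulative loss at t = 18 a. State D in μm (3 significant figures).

zinc: T≤10 °C ⇒ hinge +0.038·(-4.4−10) = -0.5472
  sulphur-dioxide contribution → 0.7998 μm/a
  chloride contribution → 0.6544 μm/a
  total first-year rate 1.454 μm/a
Power-law: D(18) = r_corr · 18^0.813
  D(18) = 1.454 × 18^0.813 = 1.454 × 10.48 = 15.25 μm

D(18) = 15.2 μm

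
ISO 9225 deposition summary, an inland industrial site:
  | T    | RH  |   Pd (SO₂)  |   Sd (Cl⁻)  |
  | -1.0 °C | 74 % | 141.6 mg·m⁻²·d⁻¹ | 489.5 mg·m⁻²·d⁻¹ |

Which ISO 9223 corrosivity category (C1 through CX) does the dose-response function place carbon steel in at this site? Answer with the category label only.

carbon steel: T≤10 °C ⇒ hinge +0.150·(-1.0−10) = -1.6500
  Pd branch = 1.77·Pd^0.52·e^(0.02·RH+f) = 19.62 μm/a
  Cl⁻ term: 0.102·489.5^0.62·exp(0.033·74+0.04·-1.0) = 52.41
  sum: 19.62 + 52.41 → r_corr = 72.03 μm/a
72 μm/a falls in (50, 80] for carbon steel → category C4

C4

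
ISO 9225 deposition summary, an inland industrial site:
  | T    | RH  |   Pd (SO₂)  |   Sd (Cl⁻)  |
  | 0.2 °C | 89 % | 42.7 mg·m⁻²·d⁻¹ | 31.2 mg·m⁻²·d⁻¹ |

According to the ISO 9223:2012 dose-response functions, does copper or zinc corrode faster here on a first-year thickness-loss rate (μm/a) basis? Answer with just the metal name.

zinc

copper: f(T) = +0.126·(T−10) [T≤10 °C] = -1.2348
  sulphur-dioxide contribution → 0.7805 μm/a
  chloride contribution → 0.6455 μm/a
  total first-year rate 1.426 μm/a
zinc: f(T) = +0.038·(T−10) [T≤10 °C] = -0.3724
  sulphur-dioxide contribution → 2.781 μm/a
  chloride contribution → 0.2578 μm/a
  total first-year rate 3.039 μm/a
Ordering by μm/a: zinc (3.04) > copper (1.43)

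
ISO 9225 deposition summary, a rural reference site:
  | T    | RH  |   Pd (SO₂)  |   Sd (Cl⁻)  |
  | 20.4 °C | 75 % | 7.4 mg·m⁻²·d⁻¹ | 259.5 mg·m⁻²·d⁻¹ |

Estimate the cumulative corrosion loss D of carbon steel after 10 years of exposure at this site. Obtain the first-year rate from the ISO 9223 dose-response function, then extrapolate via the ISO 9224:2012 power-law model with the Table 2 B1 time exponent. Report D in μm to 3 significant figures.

D(10) = 330 μm

carbon steel: T>10 °C ⇒ hinge -0.054·(20.4−10) = -0.5616
  sulphur-dioxide contribution → 12.81 μm/a
  chloride contribution → 86.03 μm/a
  total first-year rate 98.83 μm/a
ISO 9224: D(t) = r_corr · t^b with b = 0.523 (carbon steel, B1)
  D(10) = 98.83 × 10^0.523 = 98.83 × 3.334 = 329.5 μm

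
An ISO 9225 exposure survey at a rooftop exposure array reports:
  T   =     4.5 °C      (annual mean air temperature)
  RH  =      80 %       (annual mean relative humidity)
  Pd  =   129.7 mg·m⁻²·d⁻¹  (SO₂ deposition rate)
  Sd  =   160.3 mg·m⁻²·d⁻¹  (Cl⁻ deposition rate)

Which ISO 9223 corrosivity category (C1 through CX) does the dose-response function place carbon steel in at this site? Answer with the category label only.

C5

carbon steel: f(T) = +0.150·(T−10) [T≤10 °C] = -0.8250
  SO₂ term: 1.77·129.7^0.52·exp(0.02·80-0.8250) = 48.23
  Sd branch = 0.102·Sd^0.62·e^(0.033·RH+0.04·T) = 39.84 μm/a
  r_corr = 48.23 + 39.84 = 88.07 μm/a
ISO 9223 Table 2 (carbon steel): 80 < 88.1 ≤ 200 μm/a ⇒ C5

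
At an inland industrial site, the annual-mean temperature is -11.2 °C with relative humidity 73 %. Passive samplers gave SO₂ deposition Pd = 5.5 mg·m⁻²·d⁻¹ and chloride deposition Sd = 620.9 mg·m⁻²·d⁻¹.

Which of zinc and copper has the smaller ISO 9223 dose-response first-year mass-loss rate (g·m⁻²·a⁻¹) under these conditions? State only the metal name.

copper

zinc: temperature factor f = +0.038·(-21.2) = -0.8056
  Pd branch = 0.0129·Pd^0.44·e^(0.046·RH+f) = 0.3506 μm/a
  Cl⁻ term: 0.0175·620.9^0.57·exp(0.008·73+0.085·-11.2) = 0.4734
  r_corr = 0.3506 + 0.4734 = 0.824 μm/a
  mass loss = 0.824 μm/a × 7.14 g/cm³ = 5.884 g·m⁻²·a⁻¹
copper: T≤10 °C ⇒ hinge +0.126·(-11.2−10) = -2.6712
  SO₂ term: 0.0053·5.5^0.26·exp(0.059·73-2.6712) = 0.04238
  Cl⁻ term: 0.01025·620.9^0.27·exp(0.036·73+0.049·-11.2) = 0.4654
  sum: 0.04238 + 0.4654 → r_corr = 0.5078 μm/a
  mass loss = 0.5078 μm/a × 8.96 g/cm³ = 4.55 g·m⁻²·a⁻¹
Ordering by g·m⁻²·a⁻¹: zinc (5.88) > copper (4.55)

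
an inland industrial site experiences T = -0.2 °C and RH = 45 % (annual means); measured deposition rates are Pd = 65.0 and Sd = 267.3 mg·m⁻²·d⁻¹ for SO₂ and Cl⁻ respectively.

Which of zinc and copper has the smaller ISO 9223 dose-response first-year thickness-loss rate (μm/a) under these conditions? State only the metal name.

zinc: f(T) = +0.038·(T−10) [T≤10 °C] = -0.3876
  Pd branch = 0.0129·Pd^0.44·e^(0.046·RH+f) = 0.4354 μm/a
  Sd branch = 0.0175·Sd^0.57·e^(0.008·RH+0.085·T) = 0.5962 μm/a
  r_corr = 0.4354 + 0.5962 = 1.032 μm/a
copper: T≤10 °C ⇒ hinge +0.126·(-0.2−10) = -1.2852
  SO₂ term: 0.0053·65.0^0.26·exp(0.059·45-1.2852) = 0.06173
  Cl⁻ term: 0.01025·267.3^0.27·exp(0.036·45+0.049·-0.2) = 0.2319
  r_corr = 0.06173 + 0.2319 = 0.2936 μm/a
Ordering by μm/a: zinc (1.03) > copper (0.294)

copper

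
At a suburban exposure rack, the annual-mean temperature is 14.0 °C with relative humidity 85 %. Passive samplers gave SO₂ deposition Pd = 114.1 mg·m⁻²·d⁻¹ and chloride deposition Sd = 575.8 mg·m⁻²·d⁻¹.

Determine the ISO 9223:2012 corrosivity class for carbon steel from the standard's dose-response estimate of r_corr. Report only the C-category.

carbon steel: temperature factor f = -0.054·(4.0) = -0.2160
  sulphur-dioxide contribution → 91.68 μm/a
  chloride contribution → 151.8 μm/a
  ⇒ r_corr(carbon steel) = 243.5 μm/a
244 μm/a falls in (200, 700] for carbon steel → category CX

CX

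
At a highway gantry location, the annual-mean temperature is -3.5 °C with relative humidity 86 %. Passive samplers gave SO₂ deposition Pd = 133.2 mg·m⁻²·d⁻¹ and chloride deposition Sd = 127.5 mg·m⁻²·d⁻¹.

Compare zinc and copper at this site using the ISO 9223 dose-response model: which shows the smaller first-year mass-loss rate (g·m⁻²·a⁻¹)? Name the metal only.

copper

zinc: temperature factor f = +0.038·(-13.5) = -0.5130
  SO₂ term: 0.0129·133.2^0.44·exp(0.046·86-0.5130) = 3.473
  Cl⁻ term: 0.0175·127.5^0.57·exp(0.008·86+0.085·-3.5) = 0.41
  r_corr = 3.473 + 0.41 = 3.883 μm/a
  mass loss = 3.883 μm/a × 7.14 g/cm³ = 27.72 g·m⁻²·a⁻¹
copper: temperature factor f = +0.126·(-13.5) = -1.7010
  Pd branch = 0.0053·Pd^0.26·e^(0.059·RH+f) = 0.5515 μm/a
  Cl⁻ term: 0.01025·127.5^0.27·exp(0.036·86+0.049·-3.5) = 0.7068
  sum: 0.5515 + 0.7068 → r_corr = 1.258 μm/a
  mass loss = 1.258 μm/a × 8.96 g/cm³ = 11.27 g·m⁻²·a⁻¹
Ordering by g·m⁻²·a⁻¹: zinc (27.7) > copper (11.3)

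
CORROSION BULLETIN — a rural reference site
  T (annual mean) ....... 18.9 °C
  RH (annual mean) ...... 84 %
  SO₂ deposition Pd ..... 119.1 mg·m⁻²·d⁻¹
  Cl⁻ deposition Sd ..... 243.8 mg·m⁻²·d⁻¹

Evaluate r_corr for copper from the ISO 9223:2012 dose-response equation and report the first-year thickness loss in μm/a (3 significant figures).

r_corr = 3.63 μm/a

copper: T>10 °C ⇒ hinge -0.080·(18.9−10) = -0.7120
  SO₂ term: 0.0053·119.1^0.26·exp(0.059·84-0.7120) = 1.28
  Cl⁻ term: 0.01025·243.8^0.27·exp(0.036·84+0.049·18.9) = 2.348
  r_corr = 1.28 + 2.348 = 3.628 μm/a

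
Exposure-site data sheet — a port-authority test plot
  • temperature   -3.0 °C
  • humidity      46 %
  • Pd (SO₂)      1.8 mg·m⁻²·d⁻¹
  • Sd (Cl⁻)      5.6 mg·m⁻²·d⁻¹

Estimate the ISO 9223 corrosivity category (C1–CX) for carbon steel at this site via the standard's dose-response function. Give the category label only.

C2

carbon steel: T≤10 °C ⇒ hinge +0.150·(-3.0−10) = -1.9500
  SO₂ term: 1.77·1.8^0.52·exp(0.02·46-1.9500) = 0.8578
  Sd branch = 0.102·Sd^0.62·e^(0.033·RH+0.04·T) = 1.201 μm/a
  r_corr = 0.8578 + 1.201 = 2.059 μm/a
2.06 μm/a falls in (1.3, 25] for carbon steel → category C2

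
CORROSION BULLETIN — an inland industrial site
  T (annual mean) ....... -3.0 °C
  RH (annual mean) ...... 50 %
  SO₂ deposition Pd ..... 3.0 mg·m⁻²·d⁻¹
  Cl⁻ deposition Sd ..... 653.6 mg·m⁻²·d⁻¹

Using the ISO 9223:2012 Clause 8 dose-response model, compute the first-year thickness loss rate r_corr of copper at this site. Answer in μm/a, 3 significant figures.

r_corr = 0.334 μm/a

copper: T≤10 °C ⇒ hinge +0.126·(-3.0−10) = -1.6380
  sulphur-dioxide contribution → 0.02619 μm/a
  chloride contribution → 0.3081 μm/a
  ⇒ r_corr(copper) = 0.3343 μm/a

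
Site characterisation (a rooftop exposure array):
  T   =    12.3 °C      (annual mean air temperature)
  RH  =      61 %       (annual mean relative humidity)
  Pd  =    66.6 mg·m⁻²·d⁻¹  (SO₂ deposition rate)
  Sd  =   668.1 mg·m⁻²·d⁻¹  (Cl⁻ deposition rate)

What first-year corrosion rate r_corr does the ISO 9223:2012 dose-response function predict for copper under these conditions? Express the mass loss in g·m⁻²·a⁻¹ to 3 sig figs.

r_corr = 13.0 g·m⁻²·a⁻¹

copper: temperature factor f = -0.080·(2.3) = -0.1840
  Pd branch = 0.0053·Pd^0.26·e^(0.059·RH+f) = 0.4803 μm/a
  Sd branch = 0.01025·Sd^0.27·e^(0.036·RH+0.049·T) = 0.9747 μm/a
  r_corr = 0.4803 + 0.9747 = 1.455 μm/a
Convert to mass loss: 1.455 μm/a × 8.96 g/cm³ = 13.04 g·m⁻²·a⁻¹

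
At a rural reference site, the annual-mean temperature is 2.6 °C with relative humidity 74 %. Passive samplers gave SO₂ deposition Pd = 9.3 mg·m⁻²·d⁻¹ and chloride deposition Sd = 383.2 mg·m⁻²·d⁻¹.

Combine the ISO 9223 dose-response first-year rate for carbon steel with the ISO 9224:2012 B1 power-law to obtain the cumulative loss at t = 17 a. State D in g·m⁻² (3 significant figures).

D(17) = 2.08e+03 g·m⁻²

carbon steel: temperature factor f = +0.150·(-7.4) = -1.1100
  Pd branch = 1.77·Pd^0.52·e^(0.02·RH+f) = 8.171 μm/a
  Sd branch = 0.102·Sd^0.62·e^(0.033·RH+0.04·T) = 52 μm/a
  sum: 8.171 + 52 → r_corr = 60.18 μm/a
Power-law: D(17) = r_corr · 17^0.523
  D(17) = 60.18 × 17^0.523 = 60.18 × 4.401 = 264.8 μm
  Mass loss = 264.8 μm × 7.85 g/cm³ = 2079 g·m⁻²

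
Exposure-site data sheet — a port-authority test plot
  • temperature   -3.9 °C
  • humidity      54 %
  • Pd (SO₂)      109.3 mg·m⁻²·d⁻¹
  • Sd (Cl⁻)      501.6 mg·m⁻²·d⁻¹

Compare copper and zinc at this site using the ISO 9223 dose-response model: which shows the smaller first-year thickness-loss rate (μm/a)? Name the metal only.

copper

copper: temperature factor f = +0.126·(-13.9) = -1.7514
  sulphur-dioxide contribution → 0.0754 μm/a
  chloride contribution → 0.317 μm/a
  total first-year rate 0.3924 μm/a
zinc: f(T) = +0.038·(T−10) [T≤10 °C] = -0.5282
  sulphur-dioxide contribution → 0.7194 μm/a
  chloride contribution → 0.6697 μm/a
  ⇒ r_corr(zinc) = 1.389 μm/a
Ordering by μm/a: zinc (1.39) > copper (0.392)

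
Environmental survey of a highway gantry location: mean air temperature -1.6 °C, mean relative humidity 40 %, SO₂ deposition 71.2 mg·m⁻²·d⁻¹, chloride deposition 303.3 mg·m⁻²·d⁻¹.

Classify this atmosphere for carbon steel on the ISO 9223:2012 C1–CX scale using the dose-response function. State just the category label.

C2

carbon steel: T≤10 °C ⇒ hinge +0.150·(-1.6−10) = -1.7400
  Pd branch = 1.77·Pd^0.52·e^(0.02·RH+f) = 6.354 μm/a
  Cl⁻ term: 0.102·303.3^0.62·exp(0.033·40+0.04·-1.6) = 12.38
  r_corr = 6.354 + 12.38 = 18.74 μm/a
ISO 9223 Table 2 (carbon steel): 1.3 < 18.7 ≤ 25 μm/a ⇒ C2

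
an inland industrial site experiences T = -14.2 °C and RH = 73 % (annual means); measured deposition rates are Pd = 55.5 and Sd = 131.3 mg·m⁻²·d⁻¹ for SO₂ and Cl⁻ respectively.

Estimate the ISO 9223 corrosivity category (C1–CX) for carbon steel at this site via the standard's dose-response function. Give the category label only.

carbon steel: f(T) = +0.150·(T−10) [T≤10 °C] = -3.6300
  SO₂ term: 1.77·55.5^0.52·exp(0.02·73-3.6300) = 1.631
  Cl⁻ term: 0.102·131.3^0.62·exp(0.033·73+0.04·-14.2) = 13.23
  r_corr = 1.631 + 13.23 = 14.86 μm/a
Category bounds: 1.3…25 μm/a bracket r_corr ⇒ C2

C2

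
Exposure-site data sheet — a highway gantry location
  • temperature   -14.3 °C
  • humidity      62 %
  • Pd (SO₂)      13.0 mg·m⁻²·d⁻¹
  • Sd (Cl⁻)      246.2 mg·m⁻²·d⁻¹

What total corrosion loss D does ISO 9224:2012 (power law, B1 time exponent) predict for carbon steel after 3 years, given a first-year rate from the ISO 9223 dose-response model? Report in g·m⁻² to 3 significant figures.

carbon steel: temperature factor f = +0.150·(-24.3) = -3.6450
  SO₂ term: 1.77·13.0^0.52·exp(0.02·62-3.6450) = 0.6064
  Sd branch = 0.102·Sd^0.62·e^(0.033·RH+0.04·T) = 13.53 μm/a
  sum: 0.6064 + 13.53 → r_corr = 14.14 μm/a
Power-law: D(3) = r_corr · 3^0.523
  D(3) = 14.14 × 3^0.523 = 14.14 × 1.776 = 25.11 μm
  Mass loss = 25.11 μm × 7.85 g/cm³ = 197.1 g·m⁻²

D(3) = 197 g·m⁻²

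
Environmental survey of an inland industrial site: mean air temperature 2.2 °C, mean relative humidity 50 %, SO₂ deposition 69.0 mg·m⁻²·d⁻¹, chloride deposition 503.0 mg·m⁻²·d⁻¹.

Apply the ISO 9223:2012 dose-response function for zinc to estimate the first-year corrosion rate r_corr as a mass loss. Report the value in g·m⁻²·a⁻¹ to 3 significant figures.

zinc: f(T) = +0.038·(T−10) [T≤10 °C] = -0.2964
  Pd branch = 0.0129·Pd^0.44·e^(0.046·RH+f) = 0.6164 μm/a
  Sd branch = 0.0175·Sd^0.57·e^(0.008·RH+0.085·T) = 1.091 μm/a
  sum: 0.6164 + 1.091 → r_corr = 1.707 μm/a
Convert to mass loss: 1.707 μm/a × 7.14 g/cm³ = 12.19 g·m⁻²·a⁻¹

r_corr = 12.2 g·m⁻²·a⁻¹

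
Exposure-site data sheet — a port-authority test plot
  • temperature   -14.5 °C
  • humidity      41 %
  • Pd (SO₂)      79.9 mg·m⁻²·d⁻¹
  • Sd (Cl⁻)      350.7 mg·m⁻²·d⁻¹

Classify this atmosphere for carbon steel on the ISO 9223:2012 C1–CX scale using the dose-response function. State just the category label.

C2

carbon steel: T≤10 °C ⇒ hinge +0.150·(-14.5−10) = -3.6750
  SO₂ term: 1.77·79.9^0.52·exp(0.02·41-3.6750) = 0.994
  Cl⁻ term: 0.102·350.7^0.62·exp(0.033·41+0.04·-14.5) = 8.359
  r_corr = 0.994 + 8.359 = 9.353 μm/a
9.35 μm/a falls in (1.3, 25] for carbon steel → category C2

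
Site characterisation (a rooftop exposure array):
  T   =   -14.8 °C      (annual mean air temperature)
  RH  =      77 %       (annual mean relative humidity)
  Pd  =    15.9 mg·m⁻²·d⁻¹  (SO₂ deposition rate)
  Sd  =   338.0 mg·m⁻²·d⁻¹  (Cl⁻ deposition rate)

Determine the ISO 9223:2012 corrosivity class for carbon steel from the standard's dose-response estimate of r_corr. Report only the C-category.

carbon steel: T≤10 °C ⇒ hinge +0.150·(-14.8−10) = -3.7200
  sulphur-dioxide contribution → 0.8432 μm/a
  chloride contribution → 26.48 μm/a
  total first-year rate 27.33 μm/a
ISO 9223 Table 2 (carbon steel): 25 < 27.3 ≤ 50 μm/a ⇒ C3

C3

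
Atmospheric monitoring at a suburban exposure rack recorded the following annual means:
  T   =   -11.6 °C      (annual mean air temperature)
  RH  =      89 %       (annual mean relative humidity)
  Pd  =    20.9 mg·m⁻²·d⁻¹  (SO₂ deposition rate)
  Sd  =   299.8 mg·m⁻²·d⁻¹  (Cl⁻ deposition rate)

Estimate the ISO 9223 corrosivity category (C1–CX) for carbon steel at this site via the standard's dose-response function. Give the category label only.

C3

carbon steel: f(T) = +0.150·(T−10) [T≤10 °C] = -3.2400
  sulphur-dioxide contribution → 1.997 μm/a
  chloride contribution → 41.52 μm/a
  total first-year rate 43.52 μm/a
43.5 μm/a falls in (25, 50] for carbon steel → category C3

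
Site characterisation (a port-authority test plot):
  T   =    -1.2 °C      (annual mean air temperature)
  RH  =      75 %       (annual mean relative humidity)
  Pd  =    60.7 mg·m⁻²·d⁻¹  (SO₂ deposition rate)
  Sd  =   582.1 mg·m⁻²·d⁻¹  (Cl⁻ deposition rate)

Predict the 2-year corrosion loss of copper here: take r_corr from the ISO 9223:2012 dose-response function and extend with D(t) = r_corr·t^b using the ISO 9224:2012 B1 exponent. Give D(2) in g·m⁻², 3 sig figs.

copper: temperature factor f = +0.126·(-11.2) = -1.4112
  Pd branch = 0.0053·Pd^0.26·e^(0.059·RH+f) = 0.3139 μm/a
  Cl⁻ term: 0.01025·582.1^0.27·exp(0.036·75+0.049·-1.2) = 0.8023
  r_corr = 0.3139 + 0.8023 = 1.116 μm/a
Power-law: D(2) = r_corr · 2^0.667
  D(2) = 1.116 × 2^0.667 = 1.116 × 1.588 = 1.772 μm
  Mass loss = 1.772 μm × 8.96 g/cm³ = 15.88 g·m⁻²

D(2) = 15.9 g·m⁻²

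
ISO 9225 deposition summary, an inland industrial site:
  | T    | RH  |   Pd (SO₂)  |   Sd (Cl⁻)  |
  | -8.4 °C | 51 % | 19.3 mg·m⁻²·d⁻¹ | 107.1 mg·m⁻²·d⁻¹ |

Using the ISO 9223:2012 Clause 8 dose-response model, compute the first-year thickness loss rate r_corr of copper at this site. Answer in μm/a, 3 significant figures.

copper: f(T) = +0.126·(T−10) [T≤10 °C] = -2.3184
  sulphur-dioxide contribution → 0.02283 μm/a
  chloride contribution → 0.1504 μm/a
  total first-year rate 0.1733 μm/a

r_corr = 0.173 μm/a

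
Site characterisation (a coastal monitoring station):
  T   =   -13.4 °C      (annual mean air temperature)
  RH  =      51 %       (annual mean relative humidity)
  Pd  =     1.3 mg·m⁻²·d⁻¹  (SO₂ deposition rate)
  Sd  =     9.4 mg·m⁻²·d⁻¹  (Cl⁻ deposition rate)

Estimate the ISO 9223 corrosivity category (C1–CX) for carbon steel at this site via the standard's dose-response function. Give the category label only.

C2

carbon steel: temperature factor f = +0.150·(-23.4) = -3.5100
  SO₂ term: 1.77·1.3^0.52·exp(0.02·51-3.5100) = 0.1682
  Sd branch = 0.102·Sd^0.62·e^(0.033·RH+0.04·T) = 1.288 μm/a
  sum: 0.1682 + 1.288 → r_corr = 1.457 μm/a
ISO 9223 Table 2 (carbon steel): 1.3 < 1.46 ≤ 25 μm/a ⇒ C2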